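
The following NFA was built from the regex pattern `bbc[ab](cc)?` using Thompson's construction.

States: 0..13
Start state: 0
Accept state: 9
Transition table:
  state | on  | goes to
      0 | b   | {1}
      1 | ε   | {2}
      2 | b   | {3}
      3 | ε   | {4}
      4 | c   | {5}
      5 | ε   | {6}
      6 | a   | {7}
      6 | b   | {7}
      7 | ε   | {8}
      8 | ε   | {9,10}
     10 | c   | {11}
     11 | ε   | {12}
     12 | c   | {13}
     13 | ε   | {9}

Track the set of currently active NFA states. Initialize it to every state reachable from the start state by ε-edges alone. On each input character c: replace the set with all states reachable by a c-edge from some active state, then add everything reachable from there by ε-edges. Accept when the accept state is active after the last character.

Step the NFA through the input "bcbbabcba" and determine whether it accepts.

Answer: REJECT

Derivation:
start: ε-closure({0}) = {0}
'b' @ 1: {1,2}
'c' @ 2: {}  — no active states
rest 'bbabcba' ignored (set empty)
after full input: {}  (accept=9 not in)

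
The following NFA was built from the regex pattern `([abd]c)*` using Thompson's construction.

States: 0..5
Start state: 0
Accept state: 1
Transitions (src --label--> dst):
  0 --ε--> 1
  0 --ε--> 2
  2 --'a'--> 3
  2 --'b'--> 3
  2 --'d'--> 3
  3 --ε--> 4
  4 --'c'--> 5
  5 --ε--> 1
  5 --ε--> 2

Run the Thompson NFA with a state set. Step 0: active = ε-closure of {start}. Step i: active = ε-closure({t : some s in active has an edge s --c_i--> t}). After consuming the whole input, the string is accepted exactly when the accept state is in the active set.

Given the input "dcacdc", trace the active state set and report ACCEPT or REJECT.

S₀ = ε-closure({0}) = {0,1,2}
'd' @ 1: {3,4}
'c' @ 2: {1,2,5}  ✓accept
'a' @ 3: {3,4}
'c' @ 4: {1,2,5}  ✓accept
'd' @ 5: {3,4}
'c' @ 6: {1,2,5}  ✓accept
final: {1,2,5}; accept 1 in set

Answer: ACCEPT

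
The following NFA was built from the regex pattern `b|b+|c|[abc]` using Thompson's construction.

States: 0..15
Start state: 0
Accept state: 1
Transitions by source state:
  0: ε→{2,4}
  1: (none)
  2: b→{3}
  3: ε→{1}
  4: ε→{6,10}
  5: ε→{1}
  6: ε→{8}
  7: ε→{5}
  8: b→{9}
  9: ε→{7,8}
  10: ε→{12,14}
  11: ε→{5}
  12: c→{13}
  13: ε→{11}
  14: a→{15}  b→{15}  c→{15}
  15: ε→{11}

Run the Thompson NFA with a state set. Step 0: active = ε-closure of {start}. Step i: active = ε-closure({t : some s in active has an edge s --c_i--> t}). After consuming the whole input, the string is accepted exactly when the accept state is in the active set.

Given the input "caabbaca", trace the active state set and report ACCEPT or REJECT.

start: ε-closure({0}) = {0,2,4,6,8,10,12,14}
'c' @ 1: {1,5,11,13,15}  [accepting]
'a' @ 2: {}  — state set empty
rest 'abbaca' ignored (set empty)
after full input: {}  (accept=1 not in)

Answer: REJECT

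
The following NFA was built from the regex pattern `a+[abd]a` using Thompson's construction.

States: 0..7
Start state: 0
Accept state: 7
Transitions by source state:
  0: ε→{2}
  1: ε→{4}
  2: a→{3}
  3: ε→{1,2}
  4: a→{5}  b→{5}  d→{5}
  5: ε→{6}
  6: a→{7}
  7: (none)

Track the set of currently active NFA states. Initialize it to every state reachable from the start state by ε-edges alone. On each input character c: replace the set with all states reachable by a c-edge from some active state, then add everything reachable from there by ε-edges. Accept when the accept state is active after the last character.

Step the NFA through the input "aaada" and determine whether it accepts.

start: ε-closure({0}) = {0,2}
'a' @ 1: {1,2,3,4}
'a' @ 2: {1,2,3,4,5,6}
'a' @ 3: {1,2,3,4,5,6,7}  ✓accept
'd' @ 4: {5,6}
'a' @ 5: {7}  ✓accept
after full input: {7}  (accept=7 in)

Answer: ACCEPT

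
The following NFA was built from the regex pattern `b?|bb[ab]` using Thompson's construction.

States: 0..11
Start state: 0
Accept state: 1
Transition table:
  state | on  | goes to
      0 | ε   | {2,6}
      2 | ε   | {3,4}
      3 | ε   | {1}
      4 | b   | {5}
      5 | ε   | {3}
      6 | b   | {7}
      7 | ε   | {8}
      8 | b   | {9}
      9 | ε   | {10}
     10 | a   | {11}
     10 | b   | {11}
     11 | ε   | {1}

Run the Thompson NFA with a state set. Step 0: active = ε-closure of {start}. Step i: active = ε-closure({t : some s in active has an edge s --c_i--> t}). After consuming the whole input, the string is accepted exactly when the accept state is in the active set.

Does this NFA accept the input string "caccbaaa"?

S₀ = ε-closure({0}) = {0,1,2,3,4,6}
'c' @ 1: {}  — dead — no transitions
rest 'accbaaa' ignored (set empty)
end set {} — state 1 not in

Answer: REJECT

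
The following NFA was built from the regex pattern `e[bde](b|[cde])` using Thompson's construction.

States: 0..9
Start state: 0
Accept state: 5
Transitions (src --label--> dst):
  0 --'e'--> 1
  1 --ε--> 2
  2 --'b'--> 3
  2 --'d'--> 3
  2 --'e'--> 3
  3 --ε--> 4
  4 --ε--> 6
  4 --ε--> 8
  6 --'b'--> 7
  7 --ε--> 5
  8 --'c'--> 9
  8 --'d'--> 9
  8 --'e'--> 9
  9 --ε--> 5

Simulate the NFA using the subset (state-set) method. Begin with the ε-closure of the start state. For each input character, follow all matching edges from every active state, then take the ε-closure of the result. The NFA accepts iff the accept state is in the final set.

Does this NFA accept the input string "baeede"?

Answer: REJECT

Steps:
start: ε-closure({0}) = {0}
'b' @ 1: {}  — dead — no transitions
rest 'aeede' ignored (set empty)
end set {} — state 5 not in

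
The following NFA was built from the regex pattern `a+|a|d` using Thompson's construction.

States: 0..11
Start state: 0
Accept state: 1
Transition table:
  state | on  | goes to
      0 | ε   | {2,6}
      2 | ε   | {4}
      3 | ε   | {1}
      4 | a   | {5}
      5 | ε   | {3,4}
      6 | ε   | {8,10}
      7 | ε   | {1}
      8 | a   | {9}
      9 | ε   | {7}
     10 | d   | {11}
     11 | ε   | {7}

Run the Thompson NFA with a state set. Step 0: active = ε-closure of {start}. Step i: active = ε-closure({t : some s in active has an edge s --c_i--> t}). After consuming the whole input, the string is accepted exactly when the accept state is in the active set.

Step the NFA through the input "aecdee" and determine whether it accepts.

S₀ = ε-closure({0}) = {0,2,4,6,8,10}
'a' @ 1: {1,3,4,5,7,9}  [accepting]
'e' @ 2: {}  — state set empty
rest 'cdee' ignored (set empty)
final: {}; accept 1 not in set

Answer: REJECT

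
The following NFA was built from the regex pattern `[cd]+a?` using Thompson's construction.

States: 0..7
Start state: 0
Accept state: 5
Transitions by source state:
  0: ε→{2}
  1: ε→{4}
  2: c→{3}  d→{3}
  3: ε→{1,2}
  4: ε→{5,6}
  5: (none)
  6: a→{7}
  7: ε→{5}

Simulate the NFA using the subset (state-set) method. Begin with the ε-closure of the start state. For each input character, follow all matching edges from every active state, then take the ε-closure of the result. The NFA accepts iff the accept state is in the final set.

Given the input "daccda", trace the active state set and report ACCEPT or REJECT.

start: ε-closure({0}) = {0,2}
'd' @ 1: {1,2,3,4,5,6}  ✓accept
'a' @ 2: {5,7}  ✓accept
'c' @ 3: {}  — dead — no transitions
rest 'cda' ignored (set empty)
final: {}; accept 5 not in set

Answer: REJECT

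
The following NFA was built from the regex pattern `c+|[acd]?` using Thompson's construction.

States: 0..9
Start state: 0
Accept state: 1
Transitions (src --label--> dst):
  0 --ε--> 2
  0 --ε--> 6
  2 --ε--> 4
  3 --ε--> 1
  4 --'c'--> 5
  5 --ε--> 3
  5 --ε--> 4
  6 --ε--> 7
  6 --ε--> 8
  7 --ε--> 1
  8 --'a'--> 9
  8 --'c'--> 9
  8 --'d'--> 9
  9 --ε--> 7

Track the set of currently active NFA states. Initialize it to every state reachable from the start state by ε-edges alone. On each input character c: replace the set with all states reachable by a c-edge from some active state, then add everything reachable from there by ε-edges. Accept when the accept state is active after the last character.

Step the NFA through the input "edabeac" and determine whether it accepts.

S₀ = ε-closure({0}) = {0,1,2,4,6,7,8}
'e' @ 1: {}  — no active states
rest 'dabeac' ignored (set empty)
end set {} — state 1 not in

Answer: REJECT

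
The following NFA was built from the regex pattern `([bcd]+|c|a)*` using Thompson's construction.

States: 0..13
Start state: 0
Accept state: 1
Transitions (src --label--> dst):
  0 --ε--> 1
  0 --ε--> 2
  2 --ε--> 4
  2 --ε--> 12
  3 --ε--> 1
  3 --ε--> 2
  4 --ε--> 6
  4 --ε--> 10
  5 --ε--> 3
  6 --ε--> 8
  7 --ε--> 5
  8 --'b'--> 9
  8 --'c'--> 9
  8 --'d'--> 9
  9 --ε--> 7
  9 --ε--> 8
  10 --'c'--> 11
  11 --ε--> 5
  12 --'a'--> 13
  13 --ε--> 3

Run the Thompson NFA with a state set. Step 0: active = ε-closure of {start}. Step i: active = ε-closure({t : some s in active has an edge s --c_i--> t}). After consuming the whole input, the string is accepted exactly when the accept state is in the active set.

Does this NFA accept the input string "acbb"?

Answer: ACCEPT

Derivation:
start: ε-closure({0}) = {0,1,2,4,6,8,10,12}
'a' @ 1: {1,2,3,4,6,8,10,12,13}  [accepting]
'c' @ 2: {1,2,3,4,5,6,7,8,9,10,11,12}  [accepting]
'b' @ 3: {1,2,3,4,5,6,7,8,9,10,12}  [accepting]
'b' @ 4: {1,2,3,4,5,6,7,8,9,10,12}  [accepting]
final: {1,2,3,4,5,6,7,8,9,10,12}; accept 1 in set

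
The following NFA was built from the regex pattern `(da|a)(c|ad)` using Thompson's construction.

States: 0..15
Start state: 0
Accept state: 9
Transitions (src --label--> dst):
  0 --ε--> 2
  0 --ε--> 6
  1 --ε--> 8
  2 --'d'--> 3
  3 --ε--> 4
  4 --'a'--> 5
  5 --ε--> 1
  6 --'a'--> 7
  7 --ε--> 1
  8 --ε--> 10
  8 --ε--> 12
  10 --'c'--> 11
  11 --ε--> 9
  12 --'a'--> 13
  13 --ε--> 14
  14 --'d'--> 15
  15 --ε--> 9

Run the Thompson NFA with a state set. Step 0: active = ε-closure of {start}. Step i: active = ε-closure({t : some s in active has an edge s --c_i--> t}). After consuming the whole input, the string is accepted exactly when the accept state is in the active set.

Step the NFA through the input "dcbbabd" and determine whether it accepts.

Answer: REJECT

Steps:
S₀ = ε-closure({0}) = {0,2,6}
'd' @ 1: {3,4}
'c' @ 2: {}  — no active states
rest 'bbabd' ignored (set empty)
end set {} — state 9 not in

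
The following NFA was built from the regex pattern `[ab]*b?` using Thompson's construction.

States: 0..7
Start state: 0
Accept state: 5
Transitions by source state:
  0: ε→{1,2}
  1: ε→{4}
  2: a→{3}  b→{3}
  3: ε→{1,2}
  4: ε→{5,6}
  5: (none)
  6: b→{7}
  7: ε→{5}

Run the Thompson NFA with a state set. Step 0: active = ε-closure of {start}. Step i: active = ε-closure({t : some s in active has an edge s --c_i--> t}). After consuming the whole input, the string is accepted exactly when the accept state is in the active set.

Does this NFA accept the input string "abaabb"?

Answer: ACCEPT

Trace:
S₀ = ε-closure({0}) = {0,1,2,4,5,6}
'a' @ 1: {1,2,3,4,5,6}  [accepting]
'b' @ 2: {1,2,3,4,5,6,7}  [accepting]
'a' @ 3: {1,2,3,4,5,6}  [accepting]
'a' @ 4: {1,2,3,4,5,6}  [accepting]
'b' @ 5: {1,2,3,4,5,6,7}  [accepting]
'b' @ 6: {1,2,3,4,5,6,7}  [accepting]
end set {1,2,3,4,5,6,7} — state 5 in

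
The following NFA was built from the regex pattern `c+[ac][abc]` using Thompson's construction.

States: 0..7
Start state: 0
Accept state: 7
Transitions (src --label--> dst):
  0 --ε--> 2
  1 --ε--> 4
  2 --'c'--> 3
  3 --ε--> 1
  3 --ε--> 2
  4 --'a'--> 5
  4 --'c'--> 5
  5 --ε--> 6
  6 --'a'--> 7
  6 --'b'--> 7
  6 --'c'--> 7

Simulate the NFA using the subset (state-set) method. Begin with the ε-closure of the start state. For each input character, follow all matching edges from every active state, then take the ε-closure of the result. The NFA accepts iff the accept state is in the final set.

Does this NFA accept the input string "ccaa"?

Answer: ACCEPT

Trace:
S₀ = ε-closure({0}) = {0,2}
'c' @ 1: {1,2,3,4}
'c' @ 2: {1,2,3,4,5,6}
'a' @ 3: {5,6,7}  (accept∈set)
'a' @ 4: {7}  (accept∈set)
final: {7}; accept 7 in set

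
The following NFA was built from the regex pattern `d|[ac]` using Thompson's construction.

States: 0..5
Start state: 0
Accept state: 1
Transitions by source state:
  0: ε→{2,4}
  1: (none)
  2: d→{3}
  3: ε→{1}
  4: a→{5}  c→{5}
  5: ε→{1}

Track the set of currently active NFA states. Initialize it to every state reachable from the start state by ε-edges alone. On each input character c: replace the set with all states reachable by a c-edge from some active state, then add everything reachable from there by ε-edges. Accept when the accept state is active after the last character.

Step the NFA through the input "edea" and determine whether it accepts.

Answer: REJECT

Derivation:
initial (ε-close {0}): {0,2,4}
'e' @ 1: {}  — state set empty
rest 'dea' ignored (set empty)
final: {}; accept 1 not in set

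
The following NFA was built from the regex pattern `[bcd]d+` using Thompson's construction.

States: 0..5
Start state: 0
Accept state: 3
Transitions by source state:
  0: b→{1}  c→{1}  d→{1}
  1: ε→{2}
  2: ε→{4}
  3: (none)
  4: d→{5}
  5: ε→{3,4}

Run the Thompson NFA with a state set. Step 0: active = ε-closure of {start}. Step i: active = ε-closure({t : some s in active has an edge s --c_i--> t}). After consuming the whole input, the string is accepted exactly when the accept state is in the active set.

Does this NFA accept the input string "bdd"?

Answer: ACCEPT

Trace:
start: ε-closure({0}) = {0}
'b' @ 1: {1,2,4}
'd' @ 2: {3,4,5}  ✓accept
'd' @ 3: {3,4,5}  ✓accept
final: {3,4,5}; accept 3 in set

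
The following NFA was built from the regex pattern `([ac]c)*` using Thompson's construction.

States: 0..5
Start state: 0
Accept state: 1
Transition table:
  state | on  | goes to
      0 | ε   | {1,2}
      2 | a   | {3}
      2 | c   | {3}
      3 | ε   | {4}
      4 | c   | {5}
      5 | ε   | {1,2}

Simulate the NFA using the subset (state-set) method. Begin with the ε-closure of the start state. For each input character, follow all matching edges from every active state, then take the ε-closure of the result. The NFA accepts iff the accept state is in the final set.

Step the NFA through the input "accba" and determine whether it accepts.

initial (ε-close {0}): {0,1,2}
'a' @ 1: {3,4}
'c' @ 2: {1,2,5}  [accepting]
'c' @ 3: {3,4}
'b' @ 4: {}  — state set empty
rest 'a' ignored (set empty)
end set {} — state 1 not in

Answer: REJECT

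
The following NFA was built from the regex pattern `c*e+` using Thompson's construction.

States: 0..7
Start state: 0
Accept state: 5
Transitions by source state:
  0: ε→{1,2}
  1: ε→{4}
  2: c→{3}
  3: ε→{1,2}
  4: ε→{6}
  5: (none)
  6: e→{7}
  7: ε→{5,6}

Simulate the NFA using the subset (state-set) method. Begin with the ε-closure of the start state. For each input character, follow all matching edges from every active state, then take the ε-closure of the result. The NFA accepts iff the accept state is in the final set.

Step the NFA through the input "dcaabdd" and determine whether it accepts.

initial (ε-close {0}): {0,1,2,4,6}
'd' @ 1: {}  — no active states
rest 'caabdd' ignored (set empty)
end set {} — state 5 not in

Answer: REJECT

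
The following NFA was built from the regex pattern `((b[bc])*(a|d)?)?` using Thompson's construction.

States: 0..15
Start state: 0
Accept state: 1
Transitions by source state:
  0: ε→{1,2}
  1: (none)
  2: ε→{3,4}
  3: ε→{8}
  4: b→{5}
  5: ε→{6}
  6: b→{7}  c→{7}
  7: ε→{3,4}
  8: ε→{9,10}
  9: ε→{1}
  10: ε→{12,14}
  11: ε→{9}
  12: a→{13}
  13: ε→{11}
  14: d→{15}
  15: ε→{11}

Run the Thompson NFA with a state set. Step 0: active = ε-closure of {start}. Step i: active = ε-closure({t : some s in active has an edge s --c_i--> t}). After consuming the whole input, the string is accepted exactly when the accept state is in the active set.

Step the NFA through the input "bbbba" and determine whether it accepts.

S₀ = ε-closure({0}) = {0,1,2,3,4,8,9,10,12,14}
'b' @ 1: {5,6}
'b' @ 2: {1,3,4,7,8,9,10,12,14}  [accepting]
'b' @ 3: {5,6}
'b' @ 4: {1,3,4,7,8,9,10,12,14}  [accepting]
'a' @ 5: {1,9,11,13}  [accepting]
end set {1,9,11,13} — state 1 in

Answer: ACCEPT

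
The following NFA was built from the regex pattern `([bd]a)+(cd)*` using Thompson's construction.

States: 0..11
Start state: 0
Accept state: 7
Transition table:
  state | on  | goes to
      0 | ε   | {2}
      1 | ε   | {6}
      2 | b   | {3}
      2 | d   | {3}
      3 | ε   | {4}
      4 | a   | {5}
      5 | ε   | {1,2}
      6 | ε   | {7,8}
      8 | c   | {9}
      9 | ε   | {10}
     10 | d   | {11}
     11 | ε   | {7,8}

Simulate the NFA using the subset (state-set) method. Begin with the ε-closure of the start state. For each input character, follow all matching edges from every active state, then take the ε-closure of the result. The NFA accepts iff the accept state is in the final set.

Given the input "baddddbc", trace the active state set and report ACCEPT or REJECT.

S₀ = ε-closure({0}) = {0,2}
'b' @ 1: {3,4}
'a' @ 2: {1,2,5,6,7,8}  ✓accept
'd' @ 3: {3,4}
'd' @ 4: {}  — state set empty
rest 'ddbc' ignored (set empty)
end set {} — state 7 not in

Answer: REJECT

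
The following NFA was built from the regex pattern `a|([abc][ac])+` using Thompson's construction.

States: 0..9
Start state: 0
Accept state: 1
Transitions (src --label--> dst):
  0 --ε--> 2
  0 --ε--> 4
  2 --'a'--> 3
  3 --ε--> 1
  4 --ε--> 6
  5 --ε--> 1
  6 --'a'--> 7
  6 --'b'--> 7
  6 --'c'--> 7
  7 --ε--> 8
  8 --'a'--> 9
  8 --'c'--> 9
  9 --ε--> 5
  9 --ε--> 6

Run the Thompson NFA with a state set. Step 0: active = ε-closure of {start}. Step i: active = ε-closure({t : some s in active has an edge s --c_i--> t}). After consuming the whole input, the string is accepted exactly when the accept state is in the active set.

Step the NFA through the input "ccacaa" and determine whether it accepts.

S₀ = ε-closure({0}) = {0,2,4,6}
'c' @ 1: {7,8}
'c' @ 2: {1,5,6,9}  (accept∈set)
'a' @ 3: {7,8}
'c' @ 4: {1,5,6,9}  (accept∈set)
'a' @ 5: {7,8}
'a' @ 6: {1,5,6,9}  (accept∈set)
after full input: {1,5,6,9}  (accept=1 in)

Answer: ACCEPT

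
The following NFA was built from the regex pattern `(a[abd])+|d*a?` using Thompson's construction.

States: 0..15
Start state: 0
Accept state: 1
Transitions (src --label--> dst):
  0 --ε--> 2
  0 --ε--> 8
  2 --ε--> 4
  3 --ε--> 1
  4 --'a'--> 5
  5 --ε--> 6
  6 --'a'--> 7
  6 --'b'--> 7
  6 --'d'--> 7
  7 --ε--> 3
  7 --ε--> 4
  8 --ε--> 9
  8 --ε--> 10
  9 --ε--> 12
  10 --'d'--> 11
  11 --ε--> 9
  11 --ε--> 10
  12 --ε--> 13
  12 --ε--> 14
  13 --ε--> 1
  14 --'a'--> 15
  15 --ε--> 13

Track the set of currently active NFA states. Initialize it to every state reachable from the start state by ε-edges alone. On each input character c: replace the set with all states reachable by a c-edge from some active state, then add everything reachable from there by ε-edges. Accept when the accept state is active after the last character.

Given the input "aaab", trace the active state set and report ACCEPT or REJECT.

start: ε-closure({0}) = {0,1,2,4,8,9,10,12,13,14}
'a' @ 1: {1,5,6,13,15}  (accept∈set)
'a' @ 2: {1,3,4,7}  (accept∈set)
'a' @ 3: {5,6}
'b' @ 4: {1,3,4,7}  (accept∈set)
final: {1,3,4,7}; accept 1 in set

Answer: ACCEPT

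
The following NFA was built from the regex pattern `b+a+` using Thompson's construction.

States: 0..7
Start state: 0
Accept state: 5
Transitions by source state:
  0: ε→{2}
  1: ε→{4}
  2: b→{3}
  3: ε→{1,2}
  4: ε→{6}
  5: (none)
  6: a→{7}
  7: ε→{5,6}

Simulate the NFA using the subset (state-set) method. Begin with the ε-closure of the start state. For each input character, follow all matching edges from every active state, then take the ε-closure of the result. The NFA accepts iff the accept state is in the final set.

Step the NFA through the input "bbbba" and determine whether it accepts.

Answer: ACCEPT

Trace:
initial (ε-close {0}): {0,2}
'b' @ 1: {1,2,3,4,6}
'b' @ 2: {1,2,3,4,6}
'b' @ 3: {1,2,3,4,6}
'b' @ 4: {1,2,3,4,6}
'a' @ 5: {5,6,7}  [accepting]
end set {5,6,7} — state 5 in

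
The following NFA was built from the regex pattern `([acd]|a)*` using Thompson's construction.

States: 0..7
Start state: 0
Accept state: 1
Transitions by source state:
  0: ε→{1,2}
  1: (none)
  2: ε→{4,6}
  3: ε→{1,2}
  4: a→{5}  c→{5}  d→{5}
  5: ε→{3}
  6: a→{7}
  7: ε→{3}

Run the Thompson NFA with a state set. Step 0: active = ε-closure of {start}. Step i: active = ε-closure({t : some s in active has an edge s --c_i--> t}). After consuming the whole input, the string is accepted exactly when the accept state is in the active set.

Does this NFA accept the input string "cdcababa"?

Answer: REJECT

Steps:
S₀ = ε-closure({0}) = {0,1,2,4,6}
'c' @ 1: {1,2,3,4,5,6}  ✓accept
'd' @ 2: {1,2,3,4,5,6}  ✓accept
'c' @ 3: {1,2,3,4,5,6}  ✓accept
'a' @ 4: {1,2,3,4,5,6,7}  ✓accept
'b' @ 5: {}  — dead — no transitions
rest 'aba' ignored (set empty)
final: {}; accept 1 not in set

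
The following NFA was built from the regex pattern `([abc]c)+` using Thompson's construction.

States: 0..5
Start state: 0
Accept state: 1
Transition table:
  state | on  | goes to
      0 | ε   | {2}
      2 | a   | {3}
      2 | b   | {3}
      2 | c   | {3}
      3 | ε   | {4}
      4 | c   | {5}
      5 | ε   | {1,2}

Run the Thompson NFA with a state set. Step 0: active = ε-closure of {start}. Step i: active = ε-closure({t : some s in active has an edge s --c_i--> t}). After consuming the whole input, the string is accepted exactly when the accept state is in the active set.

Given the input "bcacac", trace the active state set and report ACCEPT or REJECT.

start: ε-closure({0}) = {0,2}
'b' @ 1: {3,4}
'c' @ 2: {1,2,5}  ✓accept
'a' @ 3: {3,4}
'c' @ 4: {1,2,5}  ✓accept
'a' @ 5: {3,4}
'c' @ 6: {1,2,5}  ✓accept
end set {1,2,5} — state 1 in

Answer: ACCEPT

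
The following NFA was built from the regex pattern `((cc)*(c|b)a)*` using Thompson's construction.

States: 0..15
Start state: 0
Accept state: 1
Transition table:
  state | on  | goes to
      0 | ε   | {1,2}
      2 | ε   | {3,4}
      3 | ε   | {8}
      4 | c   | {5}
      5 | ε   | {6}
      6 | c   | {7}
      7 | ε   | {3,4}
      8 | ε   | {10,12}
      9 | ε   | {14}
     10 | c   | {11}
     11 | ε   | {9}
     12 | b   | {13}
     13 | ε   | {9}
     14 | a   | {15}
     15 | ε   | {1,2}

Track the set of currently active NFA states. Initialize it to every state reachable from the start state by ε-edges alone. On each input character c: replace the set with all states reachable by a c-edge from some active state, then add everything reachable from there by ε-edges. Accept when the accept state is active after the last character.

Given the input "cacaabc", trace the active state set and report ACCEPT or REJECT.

Answer: REJECT

Steps:
initial (ε-close {0}): {0,1,2,3,4,8,10,12}
'c' @ 1: {5,6,9,11,14}
'a' @ 2: {1,2,3,4,8,10,12,15}  [accepting]
'c' @ 3: {5,6,9,11,14}
'a' @ 4: {1,2,3,4,8,10,12,15}  [accepting]
'a' @ 5: {}  — dead — no transitions
rest 'bc' ignored (set empty)
final: {}; accept 1 not in set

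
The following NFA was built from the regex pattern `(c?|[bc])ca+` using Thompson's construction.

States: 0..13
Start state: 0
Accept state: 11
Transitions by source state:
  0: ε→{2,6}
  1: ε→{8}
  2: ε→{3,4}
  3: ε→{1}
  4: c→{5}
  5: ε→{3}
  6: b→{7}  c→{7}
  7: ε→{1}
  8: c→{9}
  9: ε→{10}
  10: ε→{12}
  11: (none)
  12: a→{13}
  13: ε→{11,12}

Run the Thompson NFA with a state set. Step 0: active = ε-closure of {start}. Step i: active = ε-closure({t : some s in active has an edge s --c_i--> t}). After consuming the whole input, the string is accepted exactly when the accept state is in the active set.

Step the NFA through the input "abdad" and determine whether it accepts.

Answer: REJECT

Steps:
start: ε-closure({0}) = {0,1,2,3,4,6,8}
'a' @ 1: {}  — no active states
rest 'bdad' ignored (set empty)
after full input: {}  (accept=11 not in)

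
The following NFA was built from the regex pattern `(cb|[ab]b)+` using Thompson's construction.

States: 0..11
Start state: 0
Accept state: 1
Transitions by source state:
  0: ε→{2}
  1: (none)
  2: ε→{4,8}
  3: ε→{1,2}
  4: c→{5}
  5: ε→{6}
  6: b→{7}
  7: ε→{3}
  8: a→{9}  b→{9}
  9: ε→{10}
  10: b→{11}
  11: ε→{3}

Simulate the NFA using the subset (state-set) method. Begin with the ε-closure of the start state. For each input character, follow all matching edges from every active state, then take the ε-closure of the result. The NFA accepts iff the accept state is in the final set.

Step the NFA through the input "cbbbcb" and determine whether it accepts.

initial (ε-close {0}): {0,2,4,8}
'c' @ 1: {5,6}
'b' @ 2: {1,2,3,4,7,8}  ✓accept
'b' @ 3: {9,10}
'b' @ 4: {1,2,3,4,8,11}  ✓accept
'c' @ 5: {5,6}
'b' @ 6: {1,2,3,4,7,8}  ✓accept
end set {1,2,3,4,7,8} — state 1 in

Answer: ACCEPT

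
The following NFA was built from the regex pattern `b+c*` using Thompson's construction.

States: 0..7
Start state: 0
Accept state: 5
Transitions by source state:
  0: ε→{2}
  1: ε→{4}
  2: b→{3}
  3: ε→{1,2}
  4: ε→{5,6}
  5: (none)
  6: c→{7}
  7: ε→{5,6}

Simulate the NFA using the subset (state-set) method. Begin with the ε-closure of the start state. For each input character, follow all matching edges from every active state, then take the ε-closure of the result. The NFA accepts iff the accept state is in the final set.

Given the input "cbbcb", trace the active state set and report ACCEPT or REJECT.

Answer: REJECT

Steps:
start: ε-closure({0}) = {0,2}
'c' @ 1: {}  — dead — no transitions
rest 'bbcb' ignored (set empty)
end set {} — state 5 not in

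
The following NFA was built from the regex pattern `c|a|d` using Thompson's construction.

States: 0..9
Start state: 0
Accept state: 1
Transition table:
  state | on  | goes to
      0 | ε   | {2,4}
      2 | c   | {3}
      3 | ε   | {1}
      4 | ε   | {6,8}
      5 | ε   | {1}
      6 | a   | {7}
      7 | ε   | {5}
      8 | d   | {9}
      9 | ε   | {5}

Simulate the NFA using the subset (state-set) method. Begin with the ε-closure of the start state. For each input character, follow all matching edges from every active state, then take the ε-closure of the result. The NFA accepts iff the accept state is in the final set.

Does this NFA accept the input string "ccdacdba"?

initial (ε-close {0}): {0,2,4,6,8}
'c' @ 1: {1,3}  (accept∈set)
'c' @ 2: {}  — dead — no transitions
rest 'dacdba' ignored (set empty)
end set {} — state 1 not in

Answer: REJECT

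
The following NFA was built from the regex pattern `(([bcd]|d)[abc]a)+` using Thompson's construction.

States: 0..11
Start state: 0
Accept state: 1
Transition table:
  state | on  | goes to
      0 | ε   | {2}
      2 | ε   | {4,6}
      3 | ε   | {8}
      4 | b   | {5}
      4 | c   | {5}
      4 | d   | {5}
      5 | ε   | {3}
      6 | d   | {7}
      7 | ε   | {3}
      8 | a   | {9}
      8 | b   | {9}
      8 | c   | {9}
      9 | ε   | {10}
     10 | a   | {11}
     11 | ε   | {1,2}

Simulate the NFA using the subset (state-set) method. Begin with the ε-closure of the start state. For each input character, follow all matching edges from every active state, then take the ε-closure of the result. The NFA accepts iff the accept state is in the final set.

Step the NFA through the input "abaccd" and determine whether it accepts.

Answer: REJECT

Steps:
S₀ = ε-closure({0}) = {0,2,4,6}
'a' @ 1: {}  — no active states
rest 'baccd' ignored (set empty)
after full input: {}  (accept=1 not in)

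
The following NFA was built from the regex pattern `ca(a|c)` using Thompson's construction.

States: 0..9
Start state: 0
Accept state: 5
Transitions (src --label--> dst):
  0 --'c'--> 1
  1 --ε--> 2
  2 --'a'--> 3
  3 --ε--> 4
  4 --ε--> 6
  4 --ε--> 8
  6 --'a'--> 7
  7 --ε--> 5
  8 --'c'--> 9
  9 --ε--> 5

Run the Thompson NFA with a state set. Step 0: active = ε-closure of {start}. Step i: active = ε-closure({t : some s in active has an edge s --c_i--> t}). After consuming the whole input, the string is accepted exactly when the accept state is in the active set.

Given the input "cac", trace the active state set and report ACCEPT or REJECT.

Answer: ACCEPT

Derivation:
S₀ = ε-closure({0}) = {0}
'c' @ 1: {1,2}
'a' @ 2: {3,4,6,8}
'c' @ 3: {5,9}  [accepting]
final: {5,9}; accept 5 in set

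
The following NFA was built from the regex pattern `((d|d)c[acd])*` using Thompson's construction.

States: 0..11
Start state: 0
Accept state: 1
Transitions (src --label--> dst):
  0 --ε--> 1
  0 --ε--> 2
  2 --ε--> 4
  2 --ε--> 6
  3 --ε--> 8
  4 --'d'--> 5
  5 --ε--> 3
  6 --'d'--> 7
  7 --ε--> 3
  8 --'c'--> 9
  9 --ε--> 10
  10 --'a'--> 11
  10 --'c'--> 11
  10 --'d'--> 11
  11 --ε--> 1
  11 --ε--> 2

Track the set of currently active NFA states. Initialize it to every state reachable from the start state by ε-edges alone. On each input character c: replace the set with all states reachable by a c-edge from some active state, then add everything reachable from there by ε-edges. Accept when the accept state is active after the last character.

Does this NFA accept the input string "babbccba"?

S₀ = ε-closure({0}) = {0,1,2,4,6}
'b' @ 1: {}  — dead — no transitions
rest 'abbccba' ignored (set empty)
end set {} — state 1 not in

Answer: REJECT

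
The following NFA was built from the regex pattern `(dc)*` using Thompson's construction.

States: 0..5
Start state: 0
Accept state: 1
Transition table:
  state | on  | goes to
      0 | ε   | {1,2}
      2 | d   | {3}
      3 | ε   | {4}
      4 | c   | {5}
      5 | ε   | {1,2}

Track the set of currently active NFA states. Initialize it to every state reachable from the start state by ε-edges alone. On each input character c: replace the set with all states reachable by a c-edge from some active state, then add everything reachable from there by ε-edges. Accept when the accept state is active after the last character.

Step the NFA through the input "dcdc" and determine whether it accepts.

start: ε-closure({0}) = {0,1,2}
'd' @ 1: {3,4}
'c' @ 2: {1,2,5}  [accepting]
'd' @ 3: {3,4}
'c' @ 4: {1,2,5}  [accepting]
end set {1,2,5} — state 1 in

Answer: ACCEPT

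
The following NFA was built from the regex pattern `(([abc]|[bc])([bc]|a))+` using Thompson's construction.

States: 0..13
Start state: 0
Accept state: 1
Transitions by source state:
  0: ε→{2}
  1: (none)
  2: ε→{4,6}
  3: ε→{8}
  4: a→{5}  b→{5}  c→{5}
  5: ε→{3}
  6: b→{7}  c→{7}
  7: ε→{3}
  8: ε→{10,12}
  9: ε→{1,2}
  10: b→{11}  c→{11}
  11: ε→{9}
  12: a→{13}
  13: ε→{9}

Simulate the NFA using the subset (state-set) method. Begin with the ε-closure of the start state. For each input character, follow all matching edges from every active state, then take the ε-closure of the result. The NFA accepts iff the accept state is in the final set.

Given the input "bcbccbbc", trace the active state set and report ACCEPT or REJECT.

initial (ε-close {0}): {0,2,4,6}
'b' @ 1: {3,5,7,8,10,12}
'c' @ 2: {1,2,4,6,9,11}  (accept∈set)
'b' @ 3: {3,5,7,8,10,12}
'c' @ 4: {1,2,4,6,9,11}  (accept∈set)
'c' @ 5: {3,5,7,8,10,12}
'b' @ 6: {1,2,4,6,9,11}  (accept∈set)
'b' @ 7: {3,5,7,8,10,12}
'c' @ 8: {1,2,4,6,9,11}  (accept∈set)
after full input: {1,2,4,6,9,11}  (accept=1 in)

Answer: ACCEPT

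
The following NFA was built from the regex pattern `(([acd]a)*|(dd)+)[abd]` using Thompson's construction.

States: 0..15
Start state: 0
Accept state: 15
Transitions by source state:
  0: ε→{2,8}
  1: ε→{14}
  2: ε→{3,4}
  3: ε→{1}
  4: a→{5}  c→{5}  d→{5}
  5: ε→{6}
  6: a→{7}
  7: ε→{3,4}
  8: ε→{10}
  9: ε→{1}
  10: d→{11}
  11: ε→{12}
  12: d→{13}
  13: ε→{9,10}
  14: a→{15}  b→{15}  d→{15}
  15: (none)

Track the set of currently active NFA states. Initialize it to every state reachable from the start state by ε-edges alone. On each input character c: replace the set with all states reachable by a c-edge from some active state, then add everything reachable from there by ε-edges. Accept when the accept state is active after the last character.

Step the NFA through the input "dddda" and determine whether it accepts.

initial (ε-close {0}): {0,1,2,3,4,8,10,14}
'd' @ 1: {5,6,11,12,15}  [accepting]
'd' @ 2: {1,9,10,13,14}
'd' @ 3: {11,12,15}  [accepting]
'd' @ 4: {1,9,10,13,14}
'a' @ 5: {15}  [accepting]
final: {15}; accept 15 in set

Answer: ACCEPT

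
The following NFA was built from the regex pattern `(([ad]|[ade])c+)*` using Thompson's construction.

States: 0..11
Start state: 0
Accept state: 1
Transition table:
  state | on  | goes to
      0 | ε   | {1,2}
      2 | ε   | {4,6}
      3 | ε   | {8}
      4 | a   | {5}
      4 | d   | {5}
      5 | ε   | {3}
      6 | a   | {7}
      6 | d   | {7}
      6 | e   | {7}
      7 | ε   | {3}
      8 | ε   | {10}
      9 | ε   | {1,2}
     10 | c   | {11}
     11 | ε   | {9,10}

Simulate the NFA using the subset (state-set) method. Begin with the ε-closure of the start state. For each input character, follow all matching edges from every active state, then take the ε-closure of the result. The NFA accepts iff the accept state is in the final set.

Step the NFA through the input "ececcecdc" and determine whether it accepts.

start: ε-closure({0}) = {0,1,2,4,6}
'e' @ 1: {3,7,8,10}
'c' @ 2: {1,2,4,6,9,10,11}  (accept∈set)
'e' @ 3: {3,7,8,10}
'c' @ 4: {1,2,4,6,9,10,11}  (accept∈set)
'c' @ 5: {1,2,4,6,9,10,11}  (accept∈set)
'e' @ 6: {3,7,8,10}
'c' @ 7: {1,2,4,6,9,10,11}  (accept∈set)
'd' @ 8: {3,5,7,8,10}
'c' @ 9: {1,2,4,6,9,10,11}  (accept∈set)
end set {1,2,4,6,9,10,11} — state 1 in

Answer: ACCEPT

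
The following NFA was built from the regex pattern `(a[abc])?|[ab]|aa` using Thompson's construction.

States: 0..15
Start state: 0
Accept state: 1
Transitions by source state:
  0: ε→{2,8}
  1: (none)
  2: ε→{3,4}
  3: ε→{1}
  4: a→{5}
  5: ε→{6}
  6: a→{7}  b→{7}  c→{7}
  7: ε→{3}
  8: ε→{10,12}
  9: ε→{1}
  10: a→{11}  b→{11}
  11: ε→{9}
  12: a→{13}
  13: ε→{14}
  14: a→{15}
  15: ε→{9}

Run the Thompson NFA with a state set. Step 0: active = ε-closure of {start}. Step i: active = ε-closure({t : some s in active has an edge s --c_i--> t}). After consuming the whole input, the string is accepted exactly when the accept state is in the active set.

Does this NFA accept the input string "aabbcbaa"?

Answer: REJECT

Trace:
initial (ε-close {0}): {0,1,2,3,4,8,10,12}
'a' @ 1: {1,5,6,9,11,13,14}  [accepting]
'a' @ 2: {1,3,7,9,15}  [accepting]
'b' @ 3: {}  — state set empty
rest 'bcbaa' ignored (set empty)
end set {} — state 1 not in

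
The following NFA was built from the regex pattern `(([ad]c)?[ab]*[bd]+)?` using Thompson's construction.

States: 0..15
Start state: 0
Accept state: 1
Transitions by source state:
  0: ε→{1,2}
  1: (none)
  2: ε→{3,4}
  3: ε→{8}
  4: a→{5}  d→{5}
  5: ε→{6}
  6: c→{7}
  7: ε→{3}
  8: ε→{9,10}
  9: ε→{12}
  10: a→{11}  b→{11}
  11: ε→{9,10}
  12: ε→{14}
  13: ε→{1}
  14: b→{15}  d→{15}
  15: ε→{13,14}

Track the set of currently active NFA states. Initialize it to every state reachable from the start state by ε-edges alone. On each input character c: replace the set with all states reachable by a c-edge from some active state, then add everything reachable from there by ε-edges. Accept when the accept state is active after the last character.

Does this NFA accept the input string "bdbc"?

initial (ε-close {0}): {0,1,2,3,4,8,9,10,12,14}
'b' @ 1: {1,9,10,11,12,13,14,15}  (accept∈set)
'd' @ 2: {1,13,14,15}  (accept∈set)
'b' @ 3: {1,13,14,15}  (accept∈set)
'c' @ 4: {}  — dead — no transitions
final: {}; accept 1 not in set

Answer: REJECT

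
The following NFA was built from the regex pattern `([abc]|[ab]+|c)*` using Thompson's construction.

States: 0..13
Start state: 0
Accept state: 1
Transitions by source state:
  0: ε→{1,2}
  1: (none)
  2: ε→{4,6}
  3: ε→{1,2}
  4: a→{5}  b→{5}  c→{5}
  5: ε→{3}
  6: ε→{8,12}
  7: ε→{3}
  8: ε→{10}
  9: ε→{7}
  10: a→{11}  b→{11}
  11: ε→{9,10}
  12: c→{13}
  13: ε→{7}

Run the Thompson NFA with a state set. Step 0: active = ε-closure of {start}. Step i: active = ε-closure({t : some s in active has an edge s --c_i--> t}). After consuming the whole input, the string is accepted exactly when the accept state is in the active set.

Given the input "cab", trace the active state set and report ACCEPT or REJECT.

Answer: ACCEPT

Steps:
initial (ε-close {0}): {0,1,2,4,6,8,10,12}
'c' @ 1: {1,2,3,4,5,6,7,8,10,12,13}  (accept∈set)
'a' @ 2: {1,2,3,4,5,6,7,8,9,10,11,12}  (accept∈set)
'b' @ 3: {1,2,3,4,5,6,7,8,9,10,11,12}  (accept∈set)
end set {1,2,3,4,5,6,7,8,9,10,11,12} — state 1 in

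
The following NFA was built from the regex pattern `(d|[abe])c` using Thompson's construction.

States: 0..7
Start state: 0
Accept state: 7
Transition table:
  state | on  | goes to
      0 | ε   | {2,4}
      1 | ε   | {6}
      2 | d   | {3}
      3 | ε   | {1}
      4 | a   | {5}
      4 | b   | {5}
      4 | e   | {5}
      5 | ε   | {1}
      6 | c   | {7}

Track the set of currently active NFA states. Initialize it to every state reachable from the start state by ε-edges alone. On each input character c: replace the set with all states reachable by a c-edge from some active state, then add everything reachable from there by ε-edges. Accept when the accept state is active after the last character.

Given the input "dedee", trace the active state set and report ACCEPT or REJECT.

S₀ = ε-closure({0}) = {0,2,4}
'd' @ 1: {1,3,6}
'e' @ 2: {}  — no active states
rest 'dee' ignored (set empty)
end set {} — state 7 not in

Answer: REJECT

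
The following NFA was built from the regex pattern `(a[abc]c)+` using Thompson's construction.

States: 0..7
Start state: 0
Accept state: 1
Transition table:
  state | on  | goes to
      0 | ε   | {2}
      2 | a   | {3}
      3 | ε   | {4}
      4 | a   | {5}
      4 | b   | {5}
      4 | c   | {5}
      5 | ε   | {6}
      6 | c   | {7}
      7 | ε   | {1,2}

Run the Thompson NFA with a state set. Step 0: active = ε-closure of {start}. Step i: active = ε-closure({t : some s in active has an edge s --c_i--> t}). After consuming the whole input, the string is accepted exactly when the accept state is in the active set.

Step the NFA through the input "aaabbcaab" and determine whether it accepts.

initial (ε-close {0}): {0,2}
'a' @ 1: {3,4}
'a' @ 2: {5,6}
'a' @ 3: {}  — dead — no transitions
rest 'bbcaab' ignored (set empty)
end set {} — state 1 not in

Answer: REJECT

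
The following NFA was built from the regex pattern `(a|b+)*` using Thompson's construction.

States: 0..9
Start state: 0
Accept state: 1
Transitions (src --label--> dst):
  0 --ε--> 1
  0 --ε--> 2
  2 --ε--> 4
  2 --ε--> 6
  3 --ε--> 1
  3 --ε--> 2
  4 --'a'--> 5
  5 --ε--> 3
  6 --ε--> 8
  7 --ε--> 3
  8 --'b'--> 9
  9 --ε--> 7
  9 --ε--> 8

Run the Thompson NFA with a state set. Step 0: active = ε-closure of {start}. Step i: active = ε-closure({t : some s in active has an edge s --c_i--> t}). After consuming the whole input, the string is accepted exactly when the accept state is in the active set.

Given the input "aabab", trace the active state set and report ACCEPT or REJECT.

S₀ = ε-closure({0}) = {0,1,2,4,6,8}
'a' @ 1: {1,2,3,4,5,6,8}  (accept∈set)
'a' @ 2: {1,2,3,4,5,6,8}  (accept∈set)
'b' @ 3: {1,2,3,4,6,7,8,9}  (accept∈set)
'a' @ 4: {1,2,3,4,5,6,8}  (accept∈set)
'b' @ 5: {1,2,3,4,6,7,8,9}  (accept∈set)
end set {1,2,3,4,6,7,8,9} — state 1 in

Answer: ACCEPT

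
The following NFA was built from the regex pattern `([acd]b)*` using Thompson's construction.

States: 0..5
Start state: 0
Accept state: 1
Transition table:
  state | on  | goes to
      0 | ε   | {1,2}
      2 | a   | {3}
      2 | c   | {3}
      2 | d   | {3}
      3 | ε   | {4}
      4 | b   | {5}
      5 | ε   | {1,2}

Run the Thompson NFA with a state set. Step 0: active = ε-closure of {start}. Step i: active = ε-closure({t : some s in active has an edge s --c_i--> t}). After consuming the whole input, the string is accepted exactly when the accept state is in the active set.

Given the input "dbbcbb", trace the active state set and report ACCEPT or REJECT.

Answer: REJECT

Derivation:
start: ε-closure({0}) = {0,1,2}
'd' @ 1: {3,4}
'b' @ 2: {1,2,5}  [accepting]
'b' @ 3: {}  — dead — no transitions
rest 'cbb' ignored (set empty)
end set {} — state 1 not in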